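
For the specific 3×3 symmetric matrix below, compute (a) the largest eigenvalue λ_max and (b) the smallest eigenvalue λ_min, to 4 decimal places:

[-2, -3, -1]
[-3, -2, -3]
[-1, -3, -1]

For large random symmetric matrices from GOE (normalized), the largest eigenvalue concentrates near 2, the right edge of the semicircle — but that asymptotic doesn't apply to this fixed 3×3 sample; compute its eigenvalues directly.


Since M is real symmetric, all three eigenvalues are real; they are the roots of det(λI − M) = λ³ − (tr M) λ² + s λ − det M, where s is the sum of the principal 2×2 minors.
tr M = -2 + (-2) + (-1) = -5.
s = ((-2)·(-2) − (-3)²) + ((-2)·(-1) − (-1)²) + ((-2)·(-1) − (-3)²) = -5 + 1 + (-7) = -11.
det M (expand along row 1) = (-2)·(-7) − (-3)·0 + (-1)·7 = 7.
Characteristic polynomial: λ³ + 5λ² − 11λ − 7 = 0.
Substitute λ = y + (tr M)/3 = y − 1.666667 to remove the quadratic term: y³ + p·y + q = 0 with p = s − (tr M)²/3 = -19.333333 and q = −2(tr M)³/27 + (tr M)·s/3 − det M = 20.592593.
Three real roots ⇒ use the trigonometric (Viète) form: r = 2√(−p/3) = 5.077182, φ = arccos(3q/(p·r)) = arccos(-0.629365) = 2.251533 rad.
y_k = r·cos(φ/3 − 2πk/3) for k = 0, 1, 2 gives y = 3.713149, 1.142213, -4.855362.
λ_k = y_k − 1.666667 gives λ = 2.0465, -0.5245, -6.5220 (check: the sum is -5.0000 = tr M).

Hence λ_max = 2.0465 and λ_min = -6.5220.


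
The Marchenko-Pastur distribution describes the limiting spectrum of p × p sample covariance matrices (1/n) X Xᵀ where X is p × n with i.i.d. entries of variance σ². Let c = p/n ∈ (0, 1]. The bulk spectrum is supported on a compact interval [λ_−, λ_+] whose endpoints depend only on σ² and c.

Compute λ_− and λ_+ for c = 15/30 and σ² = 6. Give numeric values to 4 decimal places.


c = 15/30 = 0.500000; √c = 0.707107.
λ_− = σ² (1 − √c)² = 6 · (1 − 0.707107)² = 6 · (0.292893)² = 0.514719.
λ_+ = σ² (1 + √c)² = 6 · (1 + 0.707107)² = 6 · (1.707107)² = 17.485281.

Rounded to 4 decimal places: λ_− ≈ 0.5147, λ_+ ≈ 17.4853.


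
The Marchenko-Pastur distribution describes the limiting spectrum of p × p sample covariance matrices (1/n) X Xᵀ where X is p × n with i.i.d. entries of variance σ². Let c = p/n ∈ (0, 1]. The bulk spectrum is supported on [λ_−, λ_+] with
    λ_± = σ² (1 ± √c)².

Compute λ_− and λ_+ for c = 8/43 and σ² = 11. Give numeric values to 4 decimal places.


c = 8/43 = 0.186047; √c = 0.431331.
λ_− = σ² (1 − √c)² = 11 · (1 − 0.431331)² = 11 · (0.568669)² = 3.557228.
λ_+ = σ² (1 + √c)² = 11 · (1 + 0.431331)² = 11 · (1.431331)² = 22.535796.

Rounded to 4 decimal places: λ_− ≈ 3.5572, λ_+ ≈ 22.5358.


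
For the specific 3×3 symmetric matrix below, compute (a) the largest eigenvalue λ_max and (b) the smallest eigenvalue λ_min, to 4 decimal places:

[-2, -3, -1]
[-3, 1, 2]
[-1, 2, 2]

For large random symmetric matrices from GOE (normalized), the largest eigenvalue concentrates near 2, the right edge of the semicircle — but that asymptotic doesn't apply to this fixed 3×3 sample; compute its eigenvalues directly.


Since M is real symmetric, all three eigenvalues are real; they are the roots of det(λI − M) = λ³ − (tr M) λ² + s λ − det M, where s is the sum of the principal 2×2 minors.
tr M = -2 + 1 + 2 = 1.
s = ((-2)·1 − (-3)²) + ((-2)·2 − (-1)²) + (1·2 − 2²) = -11 + (-5) + (-2) = -18.
det M (expand along row 1) = (-2)·(-2) − (-3)·(-4) + (-1)·(-5) = -3.
Characteristic polynomial: λ³ − λ² − 18λ + 3 = 0.
Substitute λ = y + (tr M)/3 = y + 0.333333 to remove the quadratic term: y³ + p·y + q = 0 with p = s − (tr M)²/3 = -18.333333 and q = −2(tr M)³/27 + (tr M)·s/3 − det M = -3.074074.
Three real roots ⇒ use the trigonometric (Viète) form: r = 2√(−p/3) = 4.944132, φ = arccos(3q/(p·r)) = arccos(0.101743) = 1.468877 rad.
y_k = r·cos(φ/3 − 2πk/3) for k = 0, 1, 2 gives y = 4.363241, -0.167935, -4.195306.
λ_k = y_k + 0.333333 gives λ = 4.6966, 0.1654, -3.8620 (check: the sum is 1.0000 = tr M).

Hence λ_max = 4.6966 and λ_min = -3.8620.


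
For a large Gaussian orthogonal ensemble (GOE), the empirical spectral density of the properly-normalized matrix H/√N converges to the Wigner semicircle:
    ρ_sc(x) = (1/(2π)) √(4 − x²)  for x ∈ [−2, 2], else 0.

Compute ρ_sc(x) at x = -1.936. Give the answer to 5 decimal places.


ρ_sc(x) = (1/(2π)) √(4 − x²). With x = -1.936:
  4 − x² = 4 − (-1.936)² = 4 − 3.748096 = 0.251904.
  √(4 − x²) = 0.501900.
  1/(2π) = 0.159155.
  ρ_sc(-1.936) = 0.159155 · 0.501900 = 0.079880.

Rounded to 5 decimal places: ρ_sc(-1.936) ≈ 0.07988.


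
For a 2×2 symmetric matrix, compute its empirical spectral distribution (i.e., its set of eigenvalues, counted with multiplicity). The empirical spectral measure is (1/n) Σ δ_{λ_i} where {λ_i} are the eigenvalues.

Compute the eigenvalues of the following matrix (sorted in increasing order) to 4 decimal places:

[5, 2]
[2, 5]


Since M is real symmetric, both eigenvalues are real; they are the roots of det(λI − M) = λ² − (tr M) λ + det M.
tr M = 5 + 5 = 10.
det M = 5·5 − 2² = 25 − 4 = 21.
Characteristic polynomial: λ² − 10λ + 21 = 0.
Discriminant Δ = (tr M)² − 4·det M = 100 − 84 = 16; √Δ = 4.000000.
λ = (tr M ± √Δ)/2 = (10 ± 4.000000)/2, giving (tr M − √Δ)/2 = 3.0000 and (tr M + √Δ)/2 = 7.0000.

Eigenvalues sorted in increasing order: [3.0000, 7.0000].


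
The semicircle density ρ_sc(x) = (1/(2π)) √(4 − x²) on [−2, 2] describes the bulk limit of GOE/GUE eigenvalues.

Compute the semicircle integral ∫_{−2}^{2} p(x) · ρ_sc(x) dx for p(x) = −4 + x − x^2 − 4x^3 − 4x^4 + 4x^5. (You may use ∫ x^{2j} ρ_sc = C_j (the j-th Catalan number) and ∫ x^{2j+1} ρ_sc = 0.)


Write p(x) = Σ a_i x^i, split into monomials and integrate each against ρ_sc separately.
Using ∫ x^{2j} ρ_sc = C_j = (1/(j+1)) C(2j, j) (Catalan numbers) and ∫ x^{2j+1} ρ_sc = 0 (odd monomials vanish by symmetry):
  i = 0 (even): a_0 · C_{0} = -4 · 1 = -4
  i = 1 (odd): ∫ x^1 ρ_sc = 0 (vanishes)
  i = 2 (even): a_2 · C_{1} = -1 · 1 = -1
  i = 3 (odd): ∫ x^3 ρ_sc = 0 (vanishes)
  i = 4 (even): a_4 · C_{2} = -4 · 2 = -8
  i = 5 (odd): ∫ x^5 ρ_sc = 0 (vanishes)

Summing the contributions: ∫_{−2}^{2} p(x) ρ_sc(x) dx = (-4) + (-1) + (-8) = -13.


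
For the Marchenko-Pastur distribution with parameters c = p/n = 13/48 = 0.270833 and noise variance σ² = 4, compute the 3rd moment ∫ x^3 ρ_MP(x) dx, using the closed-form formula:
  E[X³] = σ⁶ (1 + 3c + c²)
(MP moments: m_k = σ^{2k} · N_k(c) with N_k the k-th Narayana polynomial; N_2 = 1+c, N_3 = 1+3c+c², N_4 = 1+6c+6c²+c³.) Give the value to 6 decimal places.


E[X³] = σ⁶ (1 + 3c + c²) (third MP moment). With σ² = 4 (so σ⁶ = 64) and c = 13/48 = 0.270833: E[X³] = 64 · (1 + 3·0.270833 + (0.270833)²) = 64 · 1.885851.

So E[X^3] = 120.694444.


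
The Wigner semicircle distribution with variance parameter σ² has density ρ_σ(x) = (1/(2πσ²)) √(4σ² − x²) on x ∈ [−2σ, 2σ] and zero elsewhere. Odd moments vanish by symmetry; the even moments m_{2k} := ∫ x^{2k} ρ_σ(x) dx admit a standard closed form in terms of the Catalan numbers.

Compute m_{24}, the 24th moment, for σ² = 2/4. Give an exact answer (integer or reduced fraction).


By the scaled semicircle moment identity, m_{2k} = σ^{2k} · C_k with k = 12.
C_12 = (1/(k+1)) · C(2k, k) = (1/13) · C(24, 12) = (1/13) · 2704156 = 208012.
σ^{2k} = (σ²)^k = (2/4)^12 = 1/4096.

Therefore m_{24} = σ^{24} · C_12 = (1/4096) · 208012 = 52003/1024.


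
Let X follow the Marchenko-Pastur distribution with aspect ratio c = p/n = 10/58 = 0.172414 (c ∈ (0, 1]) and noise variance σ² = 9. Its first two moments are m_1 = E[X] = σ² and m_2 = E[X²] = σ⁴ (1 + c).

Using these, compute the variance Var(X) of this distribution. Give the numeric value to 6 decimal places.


m_1 = E[X] = σ² = 9, so m_1² = 81.
m_2 = E[X²] = σ⁴ (1 + c) = 81 · (1 + 0.172414) = 81 · 1.172414 = 94.965517.
(Note m_2 − m_1² simplifies to c · σ⁴ = 0.172414 · 81.)

Var(X) = m_2 − m_1² = 94.965517 − 81 = 13.965517.


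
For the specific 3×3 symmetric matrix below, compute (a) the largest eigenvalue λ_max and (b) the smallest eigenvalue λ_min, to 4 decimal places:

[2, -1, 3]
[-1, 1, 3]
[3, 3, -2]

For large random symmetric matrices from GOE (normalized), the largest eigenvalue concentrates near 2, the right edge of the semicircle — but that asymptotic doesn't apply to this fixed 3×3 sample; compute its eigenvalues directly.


Since M is real symmetric, all three eigenvalues are real; they are the roots of det(λI − M) = λ³ − (tr M) λ² + s λ − det M, where s is the sum of the principal 2×2 minors.
tr M = 2 + 1 + (-2) = 1.
s = (2·1 − (-1)²) + (2·(-2) − 3²) + (1·(-2) − 3²) = 1 + (-13) + (-11) = -23.
det M (expand along row 1) = 2·(-11) − (-1)·(-7) + 3·(-6) = -47.
Characteristic polynomial: λ³ − λ² − 23λ + 47 = 0.
Substitute λ = y + (tr M)/3 = y + 0.333333 to remove the quadratic term: y³ + p·y + q = 0 with p = s − (tr M)²/3 = -23.333333 and q = −2(tr M)³/27 + (tr M)·s/3 − det M = 39.259259.
Three real roots ⇒ use the trigonometric (Viète) form: r = 2√(−p/3) = 5.577734, φ = arccos(3q/(p·r)) = arccos(-0.904959) = 2.702079 rad.
y_k = r·cos(φ/3 − 2πk/3) for k = 0, 1, 2 gives y = 3.464146, 2.053836, -5.517981.
λ_k = y_k + 0.333333 gives λ = 3.7975, 2.3872, -5.1846 (check: the sum is 1.0000 = tr M).

Hence λ_max = 3.7975 and λ_min = -5.1846.


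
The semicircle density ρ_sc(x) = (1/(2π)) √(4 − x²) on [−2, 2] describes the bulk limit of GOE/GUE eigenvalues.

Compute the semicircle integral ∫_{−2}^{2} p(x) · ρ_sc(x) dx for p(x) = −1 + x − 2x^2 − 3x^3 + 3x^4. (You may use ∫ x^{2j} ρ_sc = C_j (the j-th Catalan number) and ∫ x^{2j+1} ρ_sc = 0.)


Write p(x) = Σ a_i x^i, split into monomials and integrate each against ρ_sc separately.
Using ∫ x^{2j} ρ_sc = C_j = (1/(j+1)) C(2j, j) (Catalan numbers) and ∫ x^{2j+1} ρ_sc = 0 (odd monomials vanish by symmetry):
  i = 0 (even): a_0 · C_{0} = -1 · 1 = -1
  i = 1 (odd): ∫ x^1 ρ_sc = 0 (vanishes)
  i = 2 (even): a_2 · C_{1} = -2 · 1 = -2
  i = 3 (odd): ∫ x^3 ρ_sc = 0 (vanishes)
  i = 4 (even): a_4 · C_{2} = 3 · 2 = 6

Summing the contributions: ∫_{−2}^{2} p(x) ρ_sc(x) dx = (-1) + (-2) + 6 = 3.


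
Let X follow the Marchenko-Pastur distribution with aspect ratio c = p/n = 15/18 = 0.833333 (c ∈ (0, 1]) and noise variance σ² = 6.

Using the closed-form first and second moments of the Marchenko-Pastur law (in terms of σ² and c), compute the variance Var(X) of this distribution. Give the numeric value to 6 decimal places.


Recall the MP moments m_1 = E[X] = σ² and m_2 = E[X²] = σ⁴ (1 + c).
m_1 = E[X] = σ² = 6, so m_1² = 36.
m_2 = E[X²] = σ⁴ (1 + c) = 36 · (1 + 0.833333) = 36 · 1.833333 = 66.000000.
(Note m_2 − m_1² simplifies to c · σ⁴ = 0.833333 · 36.)

Var(X) = m_2 − m_1² = 66.000000 − 36 = 30.000000.


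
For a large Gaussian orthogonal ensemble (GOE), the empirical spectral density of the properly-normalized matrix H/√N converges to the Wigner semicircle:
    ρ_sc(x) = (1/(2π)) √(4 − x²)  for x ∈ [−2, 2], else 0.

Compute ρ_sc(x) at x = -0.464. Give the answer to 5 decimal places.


ρ_sc(x) = (1/(2π)) √(4 − x²). With x = -0.464:
  4 − x² = 4 − (-0.464)² = 4 − 0.215296 = 3.784704.
  √(4 − x²) = 1.945432.
  1/(2π) = 0.159155.
  ρ_sc(-0.464) = 0.159155 · 1.945432 = 0.309625.

Rounded to 5 decimal places: ρ_sc(-0.464) ≈ 0.30963.


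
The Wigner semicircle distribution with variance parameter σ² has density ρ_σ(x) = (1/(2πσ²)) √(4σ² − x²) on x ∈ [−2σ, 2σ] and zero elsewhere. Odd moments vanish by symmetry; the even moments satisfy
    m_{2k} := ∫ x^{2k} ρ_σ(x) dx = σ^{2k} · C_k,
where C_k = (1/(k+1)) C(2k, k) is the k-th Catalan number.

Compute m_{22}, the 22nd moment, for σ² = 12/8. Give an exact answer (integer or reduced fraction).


By the scaled semicircle moment identity, m_{2k} = σ^{2k} · C_k with k = 11.
C_11 = (1/(k+1)) · C(2k, k) = (1/12) · C(22, 11) = (1/12) · 705432 = 58786.
σ^{2k} = (σ²)^k = (12/8)^11 = 177147/2048.

Therefore m_{22} = σ^{22} · C_11 = (177147/2048) · 58786 = 5206881771/1024.


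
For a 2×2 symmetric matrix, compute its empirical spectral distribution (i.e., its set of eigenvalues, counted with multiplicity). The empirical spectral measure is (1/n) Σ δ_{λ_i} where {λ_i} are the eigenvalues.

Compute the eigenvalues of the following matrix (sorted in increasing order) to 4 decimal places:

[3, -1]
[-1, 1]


Since M is real symmetric, both eigenvalues are real; they are the roots of det(λI − M) = λ² − (tr M) λ + det M.
tr M = 3 + 1 = 4.
det M = 3·1 − (-1)² = 3 − 1 = 2.
Characteristic polynomial: λ² − 4λ + 2 = 0.
Discriminant Δ = (tr M)² − 4·det M = 16 − 8 = 8; √Δ = 2.828427.
λ = (tr M ± √Δ)/2 = (4 ± 2.828427)/2, giving (tr M − √Δ)/2 = 0.5858 and (tr M + √Δ)/2 = 3.4142.

Eigenvalues sorted in increasing order: [0.5858, 3.4142].


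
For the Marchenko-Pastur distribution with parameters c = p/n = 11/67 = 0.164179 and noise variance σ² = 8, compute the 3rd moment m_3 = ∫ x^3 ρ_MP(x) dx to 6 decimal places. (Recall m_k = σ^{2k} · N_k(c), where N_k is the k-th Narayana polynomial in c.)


E[X³] = σ⁶ (1 + 3c + c²) (third MP moment). With σ² = 8 (so σ⁶ = 512) and c = 11/67 = 0.164179: E[X³] = 512 · (1 + 3·0.164179 + (0.164179)²) = 512 · 1.519492.

So E[X^3] = 777.979951.


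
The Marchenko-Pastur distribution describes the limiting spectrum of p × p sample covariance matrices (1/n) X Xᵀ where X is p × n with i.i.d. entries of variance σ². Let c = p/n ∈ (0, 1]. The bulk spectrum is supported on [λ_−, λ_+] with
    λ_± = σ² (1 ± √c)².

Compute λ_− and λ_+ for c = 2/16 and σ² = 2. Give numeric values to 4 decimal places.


c = 2/16 = 0.125000; √c = 0.353553.
λ_− = σ² (1 − √c)² = 2 · (1 − 0.353553)² = 2 · (0.646447)² = 0.835786.
λ_+ = σ² (1 + √c)² = 2 · (1 + 0.353553)² = 2 · (1.353553)² = 3.664214.

Rounded to 4 decimal places: λ_− ≈ 0.8358, λ_+ ≈ 3.6642.


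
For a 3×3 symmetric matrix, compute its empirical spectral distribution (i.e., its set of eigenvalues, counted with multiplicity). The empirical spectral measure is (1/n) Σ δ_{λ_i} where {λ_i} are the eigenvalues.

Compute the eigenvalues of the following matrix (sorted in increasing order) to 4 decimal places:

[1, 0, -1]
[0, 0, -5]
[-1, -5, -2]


Since M is real symmetric, all three eigenvalues are real; they are the roots of det(λI − M) = λ³ − (tr M) λ² + s λ − det M, where s is the sum of the principal 2×2 minors.
tr M = 1 + 0 + (-2) = -1.
s = (1·0 − 0²) + (1·(-2) − (-1)²) + (0·(-2) − (-5)²) = 0 + (-3) + (-25) = -28.
det M (expand along row 1) = 1·(-25) − 0·(-5) + (-1)·0 = -25.
Characteristic polynomial: λ³ + λ² − 28λ + 25 = 0.
Substitute λ = y + (tr M)/3 = y − 0.333333 to remove the quadratic term: y³ + p·y + q = 0 with p = s − (tr M)²/3 = -28.333333 and q = −2(tr M)³/27 + (tr M)·s/3 − det M = 34.407407.
Three real roots ⇒ use the trigonometric (Viète) form: r = 2√(−p/3) = 6.146363, φ = arccos(3q/(p·r)) = arccos(-0.592731) = 2.205241 rad.
y_k = r·cos(φ/3 − 2πk/3) for k = 0, 1, 2 gives y = 4.559230, 1.290176, -5.849405.
λ_k = y_k − 0.333333 gives λ = 4.2259, 0.9568, -6.1827 (check: the sum is -1.0000 = tr M).

Eigenvalues sorted in increasing order: [-6.1827, 0.9568, 4.2259].


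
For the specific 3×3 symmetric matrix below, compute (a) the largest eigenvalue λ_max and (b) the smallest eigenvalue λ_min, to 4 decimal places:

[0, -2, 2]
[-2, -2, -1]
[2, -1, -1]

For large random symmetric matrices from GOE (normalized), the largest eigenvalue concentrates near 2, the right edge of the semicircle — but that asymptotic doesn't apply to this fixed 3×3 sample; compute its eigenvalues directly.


Since M is real symmetric, all three eigenvalues are real; they are the roots of det(λI − M) = λ³ − (tr M) λ² + s λ − det M, where s is the sum of the principal 2×2 minors.
tr M = 0 + (-2) + (-1) = -3.
s = (0·(-2) − (-2)²) + (0·(-1) − 2²) + ((-2)·(-1) − (-1)²) = -4 + (-4) + 1 = -7.
det M (expand along row 1) = 0·1 − (-2)·4 + 2·6 = 20.
Characteristic polynomial: λ³ + 3λ² − 7λ − 20 = 0.
Substitute λ = y + (tr M)/3 = y − 1.000000 to remove the quadratic term: y³ + p·y + q = 0 with p = s − (tr M)²/3 = -10.000000 and q = −2(tr M)³/27 + (tr M)·s/3 − det M = -11.000000.
Three real roots ⇒ use the trigonometric (Viète) form: r = 2√(−p/3) = 3.651484, φ = arccos(3q/(p·r)) = arccos(0.903742) = 0.442364 rad.
y_k = r·cos(φ/3 − 2πk/3) for k = 0, 1, 2 gives y = 3.611859, -1.341325, -2.270534.
λ_k = y_k − 1.000000 gives λ = 2.6119, -2.3413, -3.2705 (check: the sum is -3.0000 = tr M).

Hence λ_max = 2.6119 and λ_min = -3.2705.


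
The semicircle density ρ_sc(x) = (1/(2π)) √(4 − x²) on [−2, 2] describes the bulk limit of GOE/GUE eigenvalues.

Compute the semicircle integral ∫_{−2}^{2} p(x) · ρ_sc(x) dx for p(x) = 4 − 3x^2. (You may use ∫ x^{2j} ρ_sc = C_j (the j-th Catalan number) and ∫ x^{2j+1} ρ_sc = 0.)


Write p(x) = Σ a_i x^i, split into monomials and integrate each against ρ_sc separately.
Using ∫ x^{2j} ρ_sc = C_j = (1/(j+1)) C(2j, j) (Catalan numbers) and ∫ x^{2j+1} ρ_sc = 0 (odd monomials vanish by symmetry):
  i = 0 (even): a_0 · C_{0} = 4 · 1 = 4
  i = 2 (even): a_2 · C_{1} = -3 · 1 = -3

Summing the contributions: ∫_{−2}^{2} p(x) ρ_sc(x) dx = 4 + (-3) = 1.


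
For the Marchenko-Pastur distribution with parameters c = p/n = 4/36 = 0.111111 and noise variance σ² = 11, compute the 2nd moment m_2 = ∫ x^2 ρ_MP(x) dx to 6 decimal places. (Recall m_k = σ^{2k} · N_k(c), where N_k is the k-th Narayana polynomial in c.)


E[X²] = σ⁴ (1 + c) (second MP moment). With σ² = 11 (so σ⁴ = 121) and c = 4/36 = 0.111111: E[X²] = 121 · (1 + 0.111111) = 121 · 1.111111.

So E[X^2] = 134.444444.


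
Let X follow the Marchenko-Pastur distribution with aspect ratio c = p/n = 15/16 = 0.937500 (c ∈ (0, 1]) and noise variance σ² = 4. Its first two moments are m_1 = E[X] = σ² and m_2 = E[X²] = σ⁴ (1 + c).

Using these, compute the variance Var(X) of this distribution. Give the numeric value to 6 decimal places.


m_1 = E[X] = σ² = 4, so m_1² = 16.
m_2 = E[X²] = σ⁴ (1 + c) = 16 · (1 + 0.937500) = 16 · 1.937500 = 31.000000.
(Note m_2 − m_1² simplifies to c · σ⁴ = 0.937500 · 16.)

Var(X) = m_2 − m_1² = 31.000000 − 16 = 15.000000.


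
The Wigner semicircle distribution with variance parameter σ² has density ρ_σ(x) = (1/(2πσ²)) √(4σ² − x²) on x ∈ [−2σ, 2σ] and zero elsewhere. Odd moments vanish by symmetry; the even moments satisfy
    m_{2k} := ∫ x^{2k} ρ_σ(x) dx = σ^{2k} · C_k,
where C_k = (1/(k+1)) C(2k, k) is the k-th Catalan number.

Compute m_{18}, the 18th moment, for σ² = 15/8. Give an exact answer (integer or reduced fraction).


By the scaled semicircle moment identity, m_{2k} = σ^{2k} · C_k with k = 9.
C_9 = (1/(k+1)) · C(2k, k) = (1/10) · C(18, 9) = (1/10) · 48620 = 4862.
σ^{2k} = (σ²)^k = (15/8)^9 = 38443359375/134217728.

Therefore m_{18} = σ^{18} · C_9 = (38443359375/134217728) · 4862 = 93455806640625/67108864.


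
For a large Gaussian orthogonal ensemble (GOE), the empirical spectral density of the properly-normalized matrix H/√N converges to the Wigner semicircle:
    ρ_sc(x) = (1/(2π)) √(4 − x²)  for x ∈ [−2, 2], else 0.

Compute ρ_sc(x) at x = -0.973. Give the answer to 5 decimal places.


ρ_sc(x) = (1/(2π)) √(4 − x²). With x = -0.973:
  4 − x² = 4 − (-0.973)² = 4 − 0.946729 = 3.053271.
  √(4 − x²) = 1.747361.
  1/(2π) = 0.159155.
  ρ_sc(-0.973) = 0.159155 · 1.747361 = 0.278101.

Rounded to 5 decimal places: ρ_sc(-0.973) ≈ 0.27810.


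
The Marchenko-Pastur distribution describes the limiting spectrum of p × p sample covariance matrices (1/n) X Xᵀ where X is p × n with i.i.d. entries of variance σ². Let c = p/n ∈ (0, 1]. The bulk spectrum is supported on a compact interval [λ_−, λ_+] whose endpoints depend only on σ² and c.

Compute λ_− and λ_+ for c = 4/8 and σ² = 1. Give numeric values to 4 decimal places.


c = 4/8 = 0.500000; √c = 0.707107.
λ_− = σ² (1 − √c)² = 1 · (1 − 0.707107)² = 1 · (0.292893)² = 0.085786.
λ_+ = σ² (1 + √c)² = 1 · (1 + 0.707107)² = 1 · (1.707107)² = 2.914214.

Rounded to 4 decimal places: λ_− ≈ 0.0858, λ_+ ≈ 2.9142.


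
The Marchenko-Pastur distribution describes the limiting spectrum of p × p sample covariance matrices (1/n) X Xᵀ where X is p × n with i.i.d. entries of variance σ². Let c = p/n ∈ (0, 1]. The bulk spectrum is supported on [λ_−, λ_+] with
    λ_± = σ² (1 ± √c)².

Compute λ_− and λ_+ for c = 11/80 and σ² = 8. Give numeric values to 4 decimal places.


c = 11/80 = 0.137500; √c = 0.370810.
λ_− = σ² (1 − √c)² = 8 · (1 − 0.370810)² = 8 · (0.629190)² = 3.167041.
λ_+ = σ² (1 + √c)² = 8 · (1 + 0.370810)² = 8 · (1.370810)² = 15.032959.

Rounded to 4 decimal places: λ_− ≈ 3.1670, λ_+ ≈ 15.0330.


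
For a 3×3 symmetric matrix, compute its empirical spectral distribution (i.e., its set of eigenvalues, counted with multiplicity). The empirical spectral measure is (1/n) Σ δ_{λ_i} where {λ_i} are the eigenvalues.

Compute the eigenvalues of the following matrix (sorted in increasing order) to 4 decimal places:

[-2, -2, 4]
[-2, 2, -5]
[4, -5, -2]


Since M is real symmetric, all three eigenvalues are real; they are the roots of det(λI − M) = λ³ − (tr M) λ² + s λ − det M, where s is the sum of the principal 2×2 minors.
tr M = -2 + 2 + (-2) = -2.
s = ((-2)·2 − (-2)²) + ((-2)·(-2) − 4²) + (2·(-2) − (-5)²) = -8 + (-12) + (-29) = -49.
det M (expand along row 1) = (-2)·(-29) − (-2)·24 + 4·2 = 114.
Characteristic polynomial: λ³ + 2λ² − 49λ − 114 = 0.
Substitute λ = y + (tr M)/3 = y − 0.666667 to remove the quadratic term: y³ + p·y + q = 0 with p = s − (tr M)²/3 = -50.333333 and q = −2(tr M)³/27 + (tr M)·s/3 − det M = -80.740741.
Three real roots ⇒ use the trigonometric (Viète) form: r = 2√(−p/3) = 8.192137, φ = arccos(3q/(p·r)) = arccos(0.587437) = 0.942909 rad.
y_k = r·cos(φ/3 − 2πk/3) for k = 0, 1, 2 gives y = 7.790822, -1.702090, -6.088731.
λ_k = y_k − 0.666667 gives λ = 7.1242, -2.3688, -6.7554 (check: the sum is -2.0000 = tr M).

Eigenvalues sorted in increasing order: [-6.7554, -2.3688, 7.1242].


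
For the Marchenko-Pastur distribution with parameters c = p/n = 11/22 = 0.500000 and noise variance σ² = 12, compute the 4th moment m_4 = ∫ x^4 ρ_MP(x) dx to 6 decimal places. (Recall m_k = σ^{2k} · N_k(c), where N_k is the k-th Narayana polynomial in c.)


E[X⁴] = σ⁸ (1 + 6c + 6c² + c³) (fourth MP moment). With σ² = 12 (so σ⁸ = 20736) and c = 11/22 = 0.500000: E[X⁴] = 20736 · (1 + 6·0.500000 + 6·(0.500000)² + (0.500000)³) = 20736 · 5.625000.

So E[X^4] = 116640.000000.


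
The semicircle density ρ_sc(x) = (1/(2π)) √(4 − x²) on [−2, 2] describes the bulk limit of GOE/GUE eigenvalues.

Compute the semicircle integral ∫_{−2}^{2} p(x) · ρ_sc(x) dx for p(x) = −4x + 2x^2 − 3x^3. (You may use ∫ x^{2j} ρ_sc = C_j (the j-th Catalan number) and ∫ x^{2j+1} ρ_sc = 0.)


Write p(x) = Σ a_i x^i, split into monomials and integrate each against ρ_sc separately.
Using ∫ x^{2j} ρ_sc = C_j = (1/(j+1)) C(2j, j) (Catalan numbers) and ∫ x^{2j+1} ρ_sc = 0 (odd monomials vanish by symmetry):
  i = 1 (odd): ∫ x^1 ρ_sc = 0 (vanishes)
  i = 2 (even): a_2 · C_{1} = 2 · 1 = 2
  i = 3 (odd): ∫ x^3 ρ_sc = 0 (vanishes)

Summing the contributions: ∫_{−2}^{2} p(x) ρ_sc(x) dx = 2.


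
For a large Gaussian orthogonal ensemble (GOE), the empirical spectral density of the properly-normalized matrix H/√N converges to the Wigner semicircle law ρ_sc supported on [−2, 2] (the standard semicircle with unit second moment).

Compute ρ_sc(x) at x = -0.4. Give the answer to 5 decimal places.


ρ_sc(x) = (1/(2π)) √(4 − x²). With x = -0.4:
  4 − x² = 4 − (-0.4)² = 4 − 0.160000 = 3.840000.
  √(4 − x²) = 1.959592.
  1/(2π) = 0.159155.
  ρ_sc(-0.4) = 0.159155 · 1.959592 = 0.311879.

Rounded to 5 decimal places: ρ_sc(-0.4) ≈ 0.31188.


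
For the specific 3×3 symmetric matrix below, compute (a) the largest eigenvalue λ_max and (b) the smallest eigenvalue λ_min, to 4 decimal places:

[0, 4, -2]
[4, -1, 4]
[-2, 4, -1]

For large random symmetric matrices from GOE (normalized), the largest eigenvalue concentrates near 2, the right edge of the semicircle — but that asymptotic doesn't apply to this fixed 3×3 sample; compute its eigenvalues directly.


Since M is real symmetric, all three eigenvalues are real; they are the roots of det(λI − M) = λ³ − (tr M) λ² + s λ − det M, where s is the sum of the principal 2×2 minors.
tr M = 0 + (-1) + (-1) = -2.
s = (0·(-1) − 4²) + (0·(-1) − (-2)²) + ((-1)·(-1) − 4²) = -16 + (-4) + (-15) = -35.
det M (expand along row 1) = 0·(-15) − 4·4 + (-2)·14 = -44.
Characteristic polynomial: λ³ + 2λ² − 35λ + 44 = 0.
Substitute λ = y + (tr M)/3 = y − 0.666667 to remove the quadratic term: y³ + p·y + q = 0 with p = s − (tr M)²/3 = -36.333333 and q = −2(tr M)³/27 + (tr M)·s/3 − det M = 67.925926.
Three real roots ⇒ use the trigonometric (Viète) form: r = 2√(−p/3) = 6.960204, φ = arccos(3q/(p·r)) = arccos(-0.805804) = 2.507829 rad.
y_k = r·cos(φ/3 − 2πk/3) for k = 0, 1, 2 gives y = 4.666667, 2.138803, -6.805469.
λ_k = y_k − 0.666667 gives λ = 4.0000, 1.4721, -7.4721 (check: the sum is -2.0000 = tr M).

Hence λ_max = 4.0000 and λ_min = -7.4721.


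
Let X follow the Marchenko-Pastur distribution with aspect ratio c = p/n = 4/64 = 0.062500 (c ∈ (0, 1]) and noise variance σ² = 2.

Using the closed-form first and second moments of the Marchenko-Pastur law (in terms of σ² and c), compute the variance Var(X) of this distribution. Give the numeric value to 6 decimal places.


Recall the MP moments m_1 = E[X] = σ² and m_2 = E[X²] = σ⁴ (1 + c).
m_1 = E[X] = σ² = 2, so m_1² = 4.
m_2 = E[X²] = σ⁴ (1 + c) = 4 · (1 + 0.062500) = 4 · 1.062500 = 4.250000.
(Note m_2 − m_1² simplifies to c · σ⁴ = 0.062500 · 4.)

Var(X) = m_2 − m_1² = 4.250000 − 4 = 0.250000.


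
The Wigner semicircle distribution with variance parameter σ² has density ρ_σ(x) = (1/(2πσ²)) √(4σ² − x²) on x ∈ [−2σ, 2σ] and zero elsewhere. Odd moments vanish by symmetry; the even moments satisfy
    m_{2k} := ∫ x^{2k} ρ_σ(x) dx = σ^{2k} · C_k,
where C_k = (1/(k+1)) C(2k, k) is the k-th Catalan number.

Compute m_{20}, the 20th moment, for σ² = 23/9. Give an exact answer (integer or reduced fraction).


By the scaled semicircle moment identity, m_{2k} = σ^{2k} · C_k with k = 10.
C_10 = (1/(k+1)) · C(2k, k) = (1/11) · C(20, 10) = (1/11) · 184756 = 16796.
σ^{2k} = (σ²)^k = (23/9)^10 = 41426511213649/3486784401.

Therefore m_{20} = σ^{20} · C_10 = (41426511213649/3486784401) · 16796 = 695799682344448604/3486784401.


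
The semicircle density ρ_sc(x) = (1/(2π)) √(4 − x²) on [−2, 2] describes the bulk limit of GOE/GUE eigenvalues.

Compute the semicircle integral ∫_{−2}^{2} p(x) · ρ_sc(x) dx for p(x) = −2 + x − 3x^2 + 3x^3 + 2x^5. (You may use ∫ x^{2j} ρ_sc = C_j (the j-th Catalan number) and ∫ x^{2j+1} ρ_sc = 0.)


Write p(x) = Σ a_i x^i, split into monomials and integrate each against ρ_sc separately.
Using ∫ x^{2j} ρ_sc = C_j = (1/(j+1)) C(2j, j) (Catalan numbers) and ∫ x^{2j+1} ρ_sc = 0 (odd monomials vanish by symmetry):
  i = 0 (even): a_0 · C_{0} = -2 · 1 = -2
  i = 1 (odd): ∫ x^1 ρ_sc = 0 (vanishes)
  i = 2 (even): a_2 · C_{1} = -3 · 1 = -3
  i = 3 (odd): ∫ x^3 ρ_sc = 0 (vanishes)
  i = 5 (odd): ∫ x^5 ρ_sc = 0 (vanishes)

Summing the contributions: ∫_{−2}^{2} p(x) ρ_sc(x) dx = (-2) + (-3) = -5.


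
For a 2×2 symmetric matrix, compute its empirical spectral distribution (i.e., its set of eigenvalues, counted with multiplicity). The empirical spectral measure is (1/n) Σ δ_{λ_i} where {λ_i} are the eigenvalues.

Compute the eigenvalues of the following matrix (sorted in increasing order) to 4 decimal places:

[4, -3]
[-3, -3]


Since M is real symmetric, both eigenvalues are real; they are the roots of det(λI − M) = λ² − (tr M) λ + det M.
tr M = 4 + (-3) = 1.
det M = 4·(-3) − (-3)² = -12 − 9 = -21.
Characteristic polynomial: λ² − λ − 21 = 0.
Discriminant Δ = (tr M)² − 4·det M = 1 − (-84) = 85; √Δ = 9.219544.
λ = (tr M ± √Δ)/2 = (1 ± 9.219544)/2, giving (tr M − √Δ)/2 = -4.1098 and (tr M + √Δ)/2 = 5.1098.

Eigenvalues sorted in increasing order: [-4.1098, 5.1098].


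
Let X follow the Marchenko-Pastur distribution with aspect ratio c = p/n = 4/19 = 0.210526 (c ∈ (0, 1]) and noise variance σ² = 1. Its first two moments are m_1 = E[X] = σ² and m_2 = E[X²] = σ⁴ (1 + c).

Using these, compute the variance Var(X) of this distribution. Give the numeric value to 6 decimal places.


m_1 = E[X] = σ² = 1, so m_1² = 1.
m_2 = E[X²] = σ⁴ (1 + c) = 1 · (1 + 0.210526) = 1 · 1.210526 = 1.210526.
(Note m_2 − m_1² simplifies to c · σ⁴ = 0.210526 · 1.)

Var(X) = m_2 − m_1² = 1.210526 − 1 = 0.210526.


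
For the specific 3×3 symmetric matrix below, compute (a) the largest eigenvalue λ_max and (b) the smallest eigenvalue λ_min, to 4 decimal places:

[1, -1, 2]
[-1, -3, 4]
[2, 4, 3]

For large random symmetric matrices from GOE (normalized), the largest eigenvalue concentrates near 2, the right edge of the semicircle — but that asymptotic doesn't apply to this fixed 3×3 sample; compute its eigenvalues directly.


Since M is real symmetric, all three eigenvalues are real; they are the roots of det(λI − M) = λ³ − (tr M) λ² + s λ − det M, where s is the sum of the principal 2×2 minors.
tr M = 1 + (-3) + 3 = 1.
s = (1·(-3) − (-1)²) + (1·3 − 2²) + ((-3)·3 − 4²) = -4 + (-1) + (-25) = -30.
det M (expand along row 1) = 1·(-25) − (-1)·(-11) + 2·2 = -32.
Characteristic polynomial: λ³ − λ² − 30λ + 32 = 0.
Substitute λ = y + (tr M)/3 = y + 0.333333 to remove the quadratic term: y³ + p·y + q = 0 with p = s − (tr M)²/3 = -30.333333 and q = −2(tr M)³/27 + (tr M)·s/3 − det M = 21.925926.
Three real roots ⇒ use the trigonometric (Viète) form: r = 2√(−p/3) = 6.359595, φ = arccos(3q/(p·r)) = arccos(-0.340981) = 1.918756 rad.
y_k = r·cos(φ/3 − 2πk/3) for k = 0, 1, 2 gives y = 5.102578, 0.735975, -5.838553.
λ_k = y_k + 0.333333 gives λ = 5.4359, 1.0693, -5.5052 (check: the sum is 1.0000 = tr M).

Hence λ_max = 5.4359 and λ_min = -5.5052.


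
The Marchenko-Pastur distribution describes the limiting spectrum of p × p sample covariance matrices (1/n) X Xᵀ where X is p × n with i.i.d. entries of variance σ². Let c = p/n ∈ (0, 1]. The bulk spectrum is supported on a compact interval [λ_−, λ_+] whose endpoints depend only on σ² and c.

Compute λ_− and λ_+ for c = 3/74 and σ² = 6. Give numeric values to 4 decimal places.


c = 3/74 = 0.040541; √c = 0.201347.
λ_− = σ² (1 − √c)² = 6 · (1 − 0.201347)² = 6 · (0.798653)² = 3.827081.
λ_+ = σ² (1 + √c)² = 6 · (1 + 0.201347)² = 6 · (1.201347)² = 8.659405.

Rounded to 4 decimal places: λ_− ≈ 3.8271, λ_+ ≈ 8.6594.


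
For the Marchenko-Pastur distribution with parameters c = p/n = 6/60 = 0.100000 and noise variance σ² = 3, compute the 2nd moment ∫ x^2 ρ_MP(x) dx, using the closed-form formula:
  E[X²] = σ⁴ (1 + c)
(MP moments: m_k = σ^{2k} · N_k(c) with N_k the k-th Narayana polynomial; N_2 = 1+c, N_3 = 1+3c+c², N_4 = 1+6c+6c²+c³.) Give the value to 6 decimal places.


E[X²] = σ⁴ (1 + c) (second MP moment). With σ² = 3 (so σ⁴ = 9) and c = 6/60 = 0.100000: E[X²] = 9 · (1 + 0.100000) = 9 · 1.100000.

So E[X^2] = 9.900000.


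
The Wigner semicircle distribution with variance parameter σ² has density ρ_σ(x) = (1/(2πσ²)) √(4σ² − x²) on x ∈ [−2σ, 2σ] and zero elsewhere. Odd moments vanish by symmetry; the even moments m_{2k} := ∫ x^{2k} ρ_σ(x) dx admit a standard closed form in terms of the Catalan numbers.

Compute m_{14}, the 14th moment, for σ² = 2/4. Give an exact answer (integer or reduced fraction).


By the scaled semicircle moment identity, m_{2k} = σ^{2k} · C_k with k = 7.
C_7 = (1/(k+1)) · C(2k, k) = (1/8) · C(14, 7) = (1/8) · 3432 = 429.
σ^{2k} = (σ²)^k = (2/4)^7 = 1/128.

Therefore m_{14} = σ^{14} · C_7 = (1/128) · 429 = 429/128.


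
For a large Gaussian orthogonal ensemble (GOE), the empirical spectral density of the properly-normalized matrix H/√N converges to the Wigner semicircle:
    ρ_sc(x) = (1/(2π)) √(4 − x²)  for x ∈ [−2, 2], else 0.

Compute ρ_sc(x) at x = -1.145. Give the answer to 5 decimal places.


ρ_sc(x) = (1/(2π)) √(4 − x²). With x = -1.145:
  4 − x² = 4 − (-1.145)² = 4 − 1.311025 = 2.688975.
  √(4 − x²) = 1.639809.
  1/(2π) = 0.159155.
  ρ_sc(-1.145) = 0.159155 · 1.639809 = 0.260984.

Rounded to 5 decimal places: ρ_sc(-1.145) ≈ 0.26098.


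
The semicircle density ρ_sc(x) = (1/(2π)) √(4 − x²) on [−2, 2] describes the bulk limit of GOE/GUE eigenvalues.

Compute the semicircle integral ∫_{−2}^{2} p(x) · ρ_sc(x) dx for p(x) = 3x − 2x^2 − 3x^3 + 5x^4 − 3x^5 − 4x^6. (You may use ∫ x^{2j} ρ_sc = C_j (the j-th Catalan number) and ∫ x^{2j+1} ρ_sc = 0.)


Write p(x) = Σ a_i x^i, split into monomials and integrate each against ρ_sc separately.
Using ∫ x^{2j} ρ_sc = C_j = (1/(j+1)) C(2j, j) (Catalan numbers) and ∫ x^{2j+1} ρ_sc = 0 (odd monomials vanish by symmetry):
  i = 1 (odd): ∫ x^1 ρ_sc = 0 (vanishes)
  i = 2 (even): a_2 · C_{1} = -2 · 1 = -2
  i = 3 (odd): ∫ x^3 ρ_sc = 0 (vanishes)
  i = 4 (even): a_4 · C_{2} = 5 · 2 = 10
  i = 5 (odd): ∫ x^5 ρ_sc = 0 (vanishes)
  i = 6 (even): a_6 · C_{3} = -4 · 5 = -20

Summing the contributions: ∫_{−2}^{2} p(x) ρ_sc(x) dx = (-2) + 10 + (-20) = -12.


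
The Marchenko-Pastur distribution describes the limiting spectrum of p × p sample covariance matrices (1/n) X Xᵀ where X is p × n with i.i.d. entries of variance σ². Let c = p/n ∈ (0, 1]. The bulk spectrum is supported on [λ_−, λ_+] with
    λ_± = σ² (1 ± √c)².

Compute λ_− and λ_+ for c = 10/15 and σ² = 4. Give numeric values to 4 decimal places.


c = 10/15 = 0.666667; √c = 0.816497.
λ_− = σ² (1 − √c)² = 4 · (1 − 0.816497)² = 4 · (0.183503)² = 0.134694.
λ_+ = σ² (1 + √c)² = 4 · (1 + 0.816497)² = 4 · (1.816497)² = 13.198639.

Rounded to 4 decimal places: λ_− ≈ 0.1347, λ_+ ≈ 13.1986.


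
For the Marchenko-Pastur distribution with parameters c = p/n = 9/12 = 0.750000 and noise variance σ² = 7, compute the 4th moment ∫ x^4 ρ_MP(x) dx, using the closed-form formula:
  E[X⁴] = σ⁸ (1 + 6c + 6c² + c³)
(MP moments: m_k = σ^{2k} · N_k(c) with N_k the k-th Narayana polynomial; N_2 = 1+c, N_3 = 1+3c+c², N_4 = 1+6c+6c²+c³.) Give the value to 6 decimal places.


E[X⁴] = σ⁸ (1 + 6c + 6c² + c³) (fourth MP moment). With σ² = 7 (so σ⁸ = 2401) and c = 9/12 = 0.750000: E[X⁴] = 2401 · (1 + 6·0.750000 + 6·(0.750000)² + (0.750000)³) = 2401 · 9.296875.

So E[X^4] = 22321.796875.


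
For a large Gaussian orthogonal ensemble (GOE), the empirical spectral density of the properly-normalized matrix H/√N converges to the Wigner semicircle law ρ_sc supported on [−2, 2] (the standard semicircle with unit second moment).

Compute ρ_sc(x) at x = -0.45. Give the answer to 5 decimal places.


ρ_sc(x) = (1/(2π)) √(4 − x²). With x = -0.45:
  4 − x² = 4 − (-0.45)² = 4 − 0.202500 = 3.797500.
  √(4 − x²) = 1.948718.
  1/(2π) = 0.159155.
  ρ_sc(-0.45) = 0.159155 · 1.948718 = 0.310148.

Rounded to 5 decimal places: ρ_sc(-0.45) ≈ 0.31015.


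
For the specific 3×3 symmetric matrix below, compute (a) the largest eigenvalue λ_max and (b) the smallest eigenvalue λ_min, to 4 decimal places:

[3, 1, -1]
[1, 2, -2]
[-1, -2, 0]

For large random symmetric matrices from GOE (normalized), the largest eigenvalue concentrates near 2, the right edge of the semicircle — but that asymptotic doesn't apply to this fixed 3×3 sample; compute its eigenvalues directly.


Since M is real symmetric, all three eigenvalues are real; they are the roots of det(λI − M) = λ³ − (tr M) λ² + s λ − det M, where s is the sum of the principal 2×2 minors.
tr M = 3 + 2 + 0 = 5.
s = (3·2 − 1²) + (3·0 − (-1)²) + (2·0 − (-2)²) = 5 + (-1) + (-4) = 0.
det M (expand along row 1) = 3·(-4) − 1·(-2) + (-1)·0 = -10.
Characteristic polynomial: λ³ − 5λ² + 10 = 0.
Substitute λ = y + (tr M)/3 = y + 1.666667 to remove the quadratic term: y³ + p·y + q = 0 with p = s − (tr M)²/3 = -8.333333 and q = −2(tr M)³/27 + (tr M)·s/3 − det M = 0.740741.
Three real roots ⇒ use the trigonometric (Viète) form: r = 2√(−p/3) = 3.333333, φ = arccos(3q/(p·r)) = arccos(-0.080000) = 1.650882 rad.
y_k = r·cos(φ/3 − 2πk/3) for k = 0, 1, 2 gives y = 2.841236, 0.088973, -2.930210.
λ_k = y_k + 1.666667 gives λ = 4.5079, 1.7556, -1.2635 (check: the sum is 5.0000 = tr M).

Hence λ_max = 4.5079 and λ_min = -1.2635.


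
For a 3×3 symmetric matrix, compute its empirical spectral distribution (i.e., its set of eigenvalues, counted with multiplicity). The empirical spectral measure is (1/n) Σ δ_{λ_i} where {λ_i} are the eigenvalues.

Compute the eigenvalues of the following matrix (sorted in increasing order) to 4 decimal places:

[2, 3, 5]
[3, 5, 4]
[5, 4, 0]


Since M is real symmetric, all three eigenvalues are real; they are the roots of det(λI − M) = λ³ − (tr M) λ² + s λ − det M, where s is the sum of the principal 2×2 minors.
tr M = 2 + 5 + 0 = 7.
s = (2·5 − 3²) + (2·0 − 5²) + (5·0 − 4²) = 1 + (-25) + (-16) = -40.
det M (expand along row 1) = 2·(-16) − 3·(-20) + 5·(-13) = -37.
Characteristic polynomial: λ³ − 7λ² − 40λ + 37 = 0.
Substitute λ = y + (tr M)/3 = y + 2.333333 to remove the quadratic term: y³ + p·y + q = 0 with p = s − (tr M)²/3 = -56.333333 and q = −2(tr M)³/27 + (tr M)·s/3 − det M = -81.740741.
Three real roots ⇒ use the trigonometric (Viète) form: r = 2√(−p/3) = 8.666667, φ = arccos(3q/(p·r)) = arccos(0.502276) = 1.044568 rad.
y_k = r·cos(φ/3 − 2πk/3) for k = 0, 1, 2 gives y = 8.146598, -1.512432, -6.634166.
λ_k = y_k + 2.333333 gives λ = 10.4799, 0.8209, -4.3008 (check: the sum is 7.0000 = tr M).

Eigenvalues sorted in increasing order: [-4.3008, 0.8209, 10.4799].


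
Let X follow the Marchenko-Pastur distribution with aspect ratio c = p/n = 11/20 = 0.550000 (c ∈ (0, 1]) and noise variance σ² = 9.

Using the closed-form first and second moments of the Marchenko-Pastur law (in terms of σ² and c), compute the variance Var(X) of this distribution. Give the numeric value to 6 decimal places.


Recall the MP moments m_1 = E[X] = σ² and m_2 = E[X²] = σ⁴ (1 + c).
m_1 = E[X] = σ² = 9, so m_1² = 81.
m_2 = E[X²] = σ⁴ (1 + c) = 81 · (1 + 0.550000) = 81 · 1.550000 = 125.550000.
(Note m_2 − m_1² simplifies to c · σ⁴ = 0.550000 · 81.)

Var(X) = m_2 − m_1² = 125.550000 − 81 = 44.550000.


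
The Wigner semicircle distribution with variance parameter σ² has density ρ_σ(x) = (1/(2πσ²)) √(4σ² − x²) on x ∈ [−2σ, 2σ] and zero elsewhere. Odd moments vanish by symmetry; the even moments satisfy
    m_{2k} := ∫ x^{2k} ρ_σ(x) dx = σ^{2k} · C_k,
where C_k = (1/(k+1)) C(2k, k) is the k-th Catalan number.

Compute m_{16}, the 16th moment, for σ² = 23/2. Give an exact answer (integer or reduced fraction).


By the scaled semicircle moment identity, m_{2k} = σ^{2k} · C_k with k = 8.
C_8 = (1/(k+1)) · C(2k, k) = (1/9) · C(16, 8) = (1/9) · 12870 = 1430.
σ^{2k} = (σ²)^k = (23/2)^8 = 78310985281/256.

Therefore m_{16} = σ^{16} · C_8 = (78310985281/256) · 1430 = 55992354475915/128.
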